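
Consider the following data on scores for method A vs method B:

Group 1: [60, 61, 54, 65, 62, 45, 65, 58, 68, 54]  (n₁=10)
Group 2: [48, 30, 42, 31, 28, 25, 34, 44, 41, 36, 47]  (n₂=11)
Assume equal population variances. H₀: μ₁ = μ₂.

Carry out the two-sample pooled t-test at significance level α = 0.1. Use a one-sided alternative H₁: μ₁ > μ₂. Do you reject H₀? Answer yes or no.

reject H₀: yes

x̄₁=59.200, s₁=6.779, n₁=10
x̄₂=36.909, s₂=7.943, n₂=11
s_p² = [9·6.779² + 10·7.943²]/19 = 54.9742
SE = √(s_p²·(1/10+1/11)) = 3.2396
t = (59.200−36.909)/3.2396 = 6.8807
df = 19
p-value (one-sided, H₁ greater) = 0.00000
At α=0.1: p < α → reject H₀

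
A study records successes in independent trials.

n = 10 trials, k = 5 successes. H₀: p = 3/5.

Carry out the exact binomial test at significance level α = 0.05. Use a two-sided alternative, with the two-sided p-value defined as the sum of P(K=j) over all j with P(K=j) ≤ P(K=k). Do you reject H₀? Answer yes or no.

Exact binomial: n=10, k=5, p₀=3/5=0.6000
P(X=j) = C(n,j)·p₀^j·(1−p₀)^(n−j); p = Σ P(X=j) over j with P(X=j) ≤ P(X=5)
p-value (two-sided) = 0.53419
At α=0.05: p ≥ α → fail to reject H₀

reject H₀: no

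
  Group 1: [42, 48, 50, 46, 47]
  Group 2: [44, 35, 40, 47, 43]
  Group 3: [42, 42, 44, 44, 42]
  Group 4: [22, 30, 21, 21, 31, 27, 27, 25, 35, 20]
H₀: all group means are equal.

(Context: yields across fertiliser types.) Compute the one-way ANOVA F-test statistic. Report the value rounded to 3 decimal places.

test statistic = 39.480

Group means [46.60, 41.80, 42.80, 25.90], grand mean 36.600
SSB = Σnᵢ(x̄ᵢ−x̄)² = 1972.300; SSW = ΣΣ(x−x̄ᵢ)² = 349.700
MSB = 1972.300/3 = 657.4333; MSW = 349.700/21 = 16.6524
F = MSB/MSW = 39.4798
df = (3, 21)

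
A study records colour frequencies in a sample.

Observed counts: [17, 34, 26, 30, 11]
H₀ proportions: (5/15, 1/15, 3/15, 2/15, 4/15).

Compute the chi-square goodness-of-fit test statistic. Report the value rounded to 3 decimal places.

test statistic = 125.989

n = 118; E_i = n·p_i = [39.33, 7.87, 23.60, 15.73, 31.47]
χ² = (17−39.33)²/39.33 + (34−7.87)²/7.87 + (26−23.60)²/23.60 + (30−15.73)²/15.73 + (11−31.47)²/31.47 = 125.9894
df = 4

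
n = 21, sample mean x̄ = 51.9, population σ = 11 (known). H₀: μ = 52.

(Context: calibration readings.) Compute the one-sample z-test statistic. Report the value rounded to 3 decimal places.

test statistic = -0.042

SE = σ/√n = 11/√21 = 2.4004
z = (x̄−μ₀)/SE = (51.9−52)/2.4004 = -0.0417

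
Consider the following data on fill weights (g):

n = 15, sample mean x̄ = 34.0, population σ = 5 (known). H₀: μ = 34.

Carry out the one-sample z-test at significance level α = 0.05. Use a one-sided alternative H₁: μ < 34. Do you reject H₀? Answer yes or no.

SE = σ/√n = 5/√15 = 1.2910
z = (x̄−μ₀)/SE = (34.0−34)/1.2910 = 0.0000
p-value (one-sided, H₁ less) = 0.50000
At α=0.05: p ≥ α → fail to reject H₀

reject H₀: no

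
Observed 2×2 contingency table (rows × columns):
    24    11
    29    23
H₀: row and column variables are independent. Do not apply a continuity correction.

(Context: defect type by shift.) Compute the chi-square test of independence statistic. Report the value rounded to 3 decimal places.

test statistic = 1.440

Row totals [35, 52], col totals [53, 34], n=87
χ² = (24−21.32)²/21.32 + (11−13.68)²/13.68 + (29−31.68)²/31.68 + (23−20.32)²/20.32 = 1.4401
df = 1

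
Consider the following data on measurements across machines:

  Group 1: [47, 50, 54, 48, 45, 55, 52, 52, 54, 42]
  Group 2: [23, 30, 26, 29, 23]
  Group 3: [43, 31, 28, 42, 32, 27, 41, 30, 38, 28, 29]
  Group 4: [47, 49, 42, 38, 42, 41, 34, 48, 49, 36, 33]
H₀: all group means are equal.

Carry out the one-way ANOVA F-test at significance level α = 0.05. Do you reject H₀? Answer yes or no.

Group means [49.90, 26.20, 33.55, 41.73], grand mean 39.405
SSB = Σnᵢ(x̄ᵢ−x̄)² = 2410.310; SSW = ΣΣ(x−x̄ᵢ)² = 948.609
MSB = 2410.310/3 = 803.4366; MSW = 948.609/33 = 28.7457
F = MSB/MSW = 27.9498
df = (3, 33)
p-value (upper-tail) = 0.00000
At α=0.05: p < α → reject H₀

reject H₀: yes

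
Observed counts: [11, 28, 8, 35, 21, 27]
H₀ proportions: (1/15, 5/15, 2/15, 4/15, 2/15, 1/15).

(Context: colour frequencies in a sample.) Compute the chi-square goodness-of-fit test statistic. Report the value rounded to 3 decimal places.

test statistic = 50.640

n = 130; E_i = n·p_i = [8.67, 43.33, 17.33, 34.67, 17.33, 8.67]
χ² = (11−8.67)²/8.67 + (28−43.33)²/43.33 + (8−17.33)²/17.33 + (35−34.67)²/34.67 + (21−17.33)²/17.33 + (27−8.67)²/8.67 = 50.6404
df = 5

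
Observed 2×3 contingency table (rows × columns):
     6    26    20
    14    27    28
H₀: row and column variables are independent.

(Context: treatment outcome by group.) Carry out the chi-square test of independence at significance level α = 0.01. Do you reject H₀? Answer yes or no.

Row totals [52, 69], col totals [20, 53, 48], n=121
χ² = (6−8.60)²/8.60 + (26−22.78)²/22.78 + (20−20.63)²/20.63 + (14−11.40)²/11.40 + (27−30.22)²/30.22 + (28−27.37)²/27.37 = 2.2073
df = 2
p-value (upper-tail) = 0.33165
At α=0.01: p ≥ α → fail to reject H₀

reject H₀: no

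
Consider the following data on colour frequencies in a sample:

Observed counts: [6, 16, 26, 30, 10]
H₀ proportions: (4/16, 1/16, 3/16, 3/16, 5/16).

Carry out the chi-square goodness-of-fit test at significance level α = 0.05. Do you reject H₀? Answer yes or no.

reject H₀: yes

n = 88; E_i = n·p_i = [22.00, 5.50, 16.50, 16.50, 27.50]
χ² = (6−22.00)²/22.00 + (16−5.50)²/5.50 + (26−16.50)²/16.50 + (30−16.50)²/16.50 + (10−27.50)²/27.50 = 59.3333
df = 4
p-value (upper-tail) = 0.00000
At α=0.05: p < α → reject H₀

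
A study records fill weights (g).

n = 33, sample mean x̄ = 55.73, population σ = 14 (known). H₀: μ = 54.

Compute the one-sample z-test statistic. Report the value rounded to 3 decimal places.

test statistic = 0.710

SE = σ/√n = 14/√33 = 2.4371
z = (x̄−μ₀)/SE = (55.73−54)/2.4371 = 0.7099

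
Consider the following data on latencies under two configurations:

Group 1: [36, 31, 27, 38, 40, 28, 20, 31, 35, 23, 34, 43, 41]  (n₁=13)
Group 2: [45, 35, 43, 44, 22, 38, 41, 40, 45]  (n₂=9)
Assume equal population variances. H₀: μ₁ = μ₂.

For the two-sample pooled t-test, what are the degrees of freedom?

df = n₁ + n₂ − 2 = 13 + 9 − 2 = 20

degrees of freedom = 20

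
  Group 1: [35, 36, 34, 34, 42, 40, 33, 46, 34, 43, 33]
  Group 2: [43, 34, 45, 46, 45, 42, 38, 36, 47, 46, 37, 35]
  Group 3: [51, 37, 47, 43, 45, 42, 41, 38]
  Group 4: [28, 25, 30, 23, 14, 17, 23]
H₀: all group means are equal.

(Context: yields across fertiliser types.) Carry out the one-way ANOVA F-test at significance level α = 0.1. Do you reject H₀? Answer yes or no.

Group means [37.27, 41.17, 43.00, 22.86], grand mean 37.053
SSB = Σnᵢ(x̄ᵢ−x̄)² = 1897.189; SSW = ΣΣ(x−x̄ᵢ)² = 816.706
MSB = 1897.189/3 = 632.3964; MSW = 816.706/34 = 24.0208
F = MSB/MSW = 26.3271
df = (3, 34)
p-value (upper-tail) = 0.00000
At α=0.1: p < α → reject H₀

reject H₀: yes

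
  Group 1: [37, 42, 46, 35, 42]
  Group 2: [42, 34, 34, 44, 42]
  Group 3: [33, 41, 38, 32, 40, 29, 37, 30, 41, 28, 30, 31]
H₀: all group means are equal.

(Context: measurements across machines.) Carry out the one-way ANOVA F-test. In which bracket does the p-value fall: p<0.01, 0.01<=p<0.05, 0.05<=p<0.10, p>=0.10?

Group means [40.40, 39.20, 34.17], grand mean 36.727
SSB = Σnᵢ(x̄ᵢ−x̄)² = 176.697; SSW = ΣΣ(x−x̄ᵢ)² = 435.667
MSB = 176.697/2 = 88.3485; MSW = 435.667/19 = 22.9298
F = MSB/MSW = 3.8530
df = (2, 19)
p-value (upper-tail) = 0.03939
→ bracket: 0.01<=p<0.05

p-value bracket: 0.01<=p<0.05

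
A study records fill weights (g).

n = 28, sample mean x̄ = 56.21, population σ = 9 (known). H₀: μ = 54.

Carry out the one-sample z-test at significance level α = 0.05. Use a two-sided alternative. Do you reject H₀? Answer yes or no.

reject H₀: no

SE = σ/√n = 9/√28 = 1.7008
z = (x̄−μ₀)/SE = (56.21−54)/1.7008 = 1.2994
p-value (two-sided) = 0.19382
At α=0.05: p ≥ α → fail to reject H₀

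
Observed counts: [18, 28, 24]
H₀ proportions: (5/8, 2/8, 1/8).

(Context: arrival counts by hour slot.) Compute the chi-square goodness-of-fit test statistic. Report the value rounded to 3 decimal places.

test statistic = 48.034

n = 70; E_i = n·p_i = [43.75, 17.50, 8.75]
χ² = (18−43.75)²/43.75 + (28−17.50)²/17.50 + (24−8.75)²/8.75 = 48.0343
df = 2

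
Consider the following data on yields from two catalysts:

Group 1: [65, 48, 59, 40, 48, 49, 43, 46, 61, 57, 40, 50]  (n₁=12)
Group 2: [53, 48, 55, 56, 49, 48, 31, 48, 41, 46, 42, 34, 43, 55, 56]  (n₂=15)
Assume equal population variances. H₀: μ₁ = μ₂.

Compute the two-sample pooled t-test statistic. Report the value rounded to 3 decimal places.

test statistic = 1.136

x̄₁=50.500, s₁=8.241, n₁=12
x̄₂=47.000, s₂=7.728, n₂=15
s_p² = [11·8.241² + 14·7.728²]/25 = 63.3200
SE = √(s_p²·(1/12+1/15)) = 3.0819
t = (50.500−47.000)/3.0819 = 1.1357
df = 25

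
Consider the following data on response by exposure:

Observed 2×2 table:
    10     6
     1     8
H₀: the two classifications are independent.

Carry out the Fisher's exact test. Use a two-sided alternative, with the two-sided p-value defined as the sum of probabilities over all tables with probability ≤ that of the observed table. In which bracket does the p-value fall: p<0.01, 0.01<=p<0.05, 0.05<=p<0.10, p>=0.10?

Margins: r₁=16, r₂=9, c₁=11, c₂=14, n=25
p_obs = C(16,10)·C(9,1)/C(25,11); sum pmf over tables with pmf ≤ p_obs
p-value (two-sided) = 0.03301
→ bracket: 0.01<=p<0.05

p-value bracket: 0.01<=p<0.05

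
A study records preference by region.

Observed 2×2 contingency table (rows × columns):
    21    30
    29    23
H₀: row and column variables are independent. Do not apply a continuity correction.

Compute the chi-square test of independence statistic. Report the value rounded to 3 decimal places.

Row totals [51, 52], col totals [50, 53], n=103
χ² = (21−24.76)²/24.76 + (30−26.24)²/26.24 + (29−25.24)²/25.24 + (23−26.76)²/26.76 = 2.1950
df = 1

test statistic = 2.195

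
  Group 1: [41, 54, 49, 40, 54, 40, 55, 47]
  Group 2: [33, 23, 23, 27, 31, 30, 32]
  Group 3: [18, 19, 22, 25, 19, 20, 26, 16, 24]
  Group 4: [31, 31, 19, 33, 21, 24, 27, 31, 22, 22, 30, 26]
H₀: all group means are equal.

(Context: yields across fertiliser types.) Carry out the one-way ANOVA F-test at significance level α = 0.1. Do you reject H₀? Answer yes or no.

reject H₀: yes

Group means [47.50, 28.43, 21.00, 26.42], grand mean 30.139
SSB = Σnᵢ(x̄ᵢ−x̄)² = 3349.675; SSW = ΣΣ(x−x̄ᵢ)² = 744.631
MSB = 3349.675/3 = 1116.5582; MSW = 744.631/32 = 23.2697
F = MSB/MSW = 47.9833
df = (3, 32)
p-value (upper-tail) = 0.00000
At α=0.1: p < α → reject H₀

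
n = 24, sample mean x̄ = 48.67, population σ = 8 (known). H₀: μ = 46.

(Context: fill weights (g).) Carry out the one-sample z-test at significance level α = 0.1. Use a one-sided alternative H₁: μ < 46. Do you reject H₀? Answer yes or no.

reject H₀: no

SE = σ/√n = 8/√24 = 1.6330
z = (x̄−μ₀)/SE = (48.67−46)/1.6330 = 1.6350
p-value (one-sided, H₁ less) = 0.94898
At α=0.1: p ≥ α → fail to reject H₀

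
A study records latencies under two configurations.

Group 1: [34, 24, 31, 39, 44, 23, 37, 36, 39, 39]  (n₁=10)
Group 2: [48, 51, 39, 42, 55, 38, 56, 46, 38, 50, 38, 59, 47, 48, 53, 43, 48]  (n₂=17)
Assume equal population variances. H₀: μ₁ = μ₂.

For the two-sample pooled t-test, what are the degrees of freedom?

degrees of freedom = 25

df = n₁ + n₂ − 2 = 10 + 17 − 2 = 25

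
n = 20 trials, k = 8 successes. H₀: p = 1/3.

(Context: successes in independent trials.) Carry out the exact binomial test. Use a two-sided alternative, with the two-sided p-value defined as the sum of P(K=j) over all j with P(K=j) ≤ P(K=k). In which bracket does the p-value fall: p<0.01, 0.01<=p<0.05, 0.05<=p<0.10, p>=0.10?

Exact binomial: n=20, k=8, p₀=1/3=0.3333
P(X=j) = C(n,j)·p₀^j·(1−p₀)^(n−j); p = Σ P(X=j) over j with P(X=j) ≤ P(X=8)
p-value (two-sided) = 0.63574
→ bracket: p>=0.10

p-value bracket: p>=0.10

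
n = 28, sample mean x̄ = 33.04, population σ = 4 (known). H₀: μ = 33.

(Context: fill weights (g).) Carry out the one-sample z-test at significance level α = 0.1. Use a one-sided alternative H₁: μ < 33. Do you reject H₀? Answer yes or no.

reject H₀: no

SE = σ/√n = 4/√28 = 0.7559
z = (x̄−μ₀)/SE = (33.04−33)/0.7559 = 0.0529
p-value (one-sided, H₁ less) = 0.52110
At α=0.1: p ≥ α → fail to reject H₀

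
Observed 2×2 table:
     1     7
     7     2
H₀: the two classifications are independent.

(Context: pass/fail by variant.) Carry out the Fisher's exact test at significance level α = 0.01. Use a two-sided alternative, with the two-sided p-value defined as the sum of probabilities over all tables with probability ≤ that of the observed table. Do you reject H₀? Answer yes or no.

reject H₀: no

Margins: r₁=8, r₂=9, c₁=8, c₂=9, n=17
p_obs = C(8,1)·C(9,7)/C(17,8); sum pmf over tables with pmf ≤ p_obs
p-value (two-sided) = 0.01522
At α=0.01: p ≥ α → fail to reject H₀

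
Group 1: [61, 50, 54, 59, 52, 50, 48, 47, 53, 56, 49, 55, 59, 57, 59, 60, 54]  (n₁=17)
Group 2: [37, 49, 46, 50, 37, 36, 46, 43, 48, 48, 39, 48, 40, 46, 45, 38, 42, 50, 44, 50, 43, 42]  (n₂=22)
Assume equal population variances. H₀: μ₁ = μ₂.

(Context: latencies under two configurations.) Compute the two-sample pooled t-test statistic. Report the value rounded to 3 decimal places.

x̄₁=54.294, s₁=4.469, n₁=17
x̄₂=43.955, s₂=4.593, n₂=22
s_p² = [16·4.469² + 21·4.593²]/37 = 20.6077
SE = √(s_p²·(1/17+1/22)) = 1.4659
t = (54.294−43.955)/1.4659 = 7.0533
df = 37

test statistic = 7.053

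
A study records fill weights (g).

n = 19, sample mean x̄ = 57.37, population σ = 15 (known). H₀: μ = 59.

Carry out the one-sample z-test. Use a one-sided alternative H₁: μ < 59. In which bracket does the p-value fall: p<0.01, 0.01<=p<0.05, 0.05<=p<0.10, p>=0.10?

p-value bracket: p>=0.10

SE = σ/√n = 15/√19 = 3.4412
z = (x̄−μ₀)/SE = (57.37−59)/3.4412 = -0.4737
p-value (one-sided, H₁ less) = 0.31787
→ bracket: p>=0.10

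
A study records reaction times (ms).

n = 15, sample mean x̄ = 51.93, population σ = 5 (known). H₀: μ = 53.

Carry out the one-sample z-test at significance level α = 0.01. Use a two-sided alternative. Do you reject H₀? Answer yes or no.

SE = σ/√n = 5/√15 = 1.2910
z = (x̄−μ₀)/SE = (51.93−53)/1.2910 = -0.8288
p-value (two-sided) = 0.40721
At α=0.01: p ≥ α → fail to reject H₀

reject H₀: no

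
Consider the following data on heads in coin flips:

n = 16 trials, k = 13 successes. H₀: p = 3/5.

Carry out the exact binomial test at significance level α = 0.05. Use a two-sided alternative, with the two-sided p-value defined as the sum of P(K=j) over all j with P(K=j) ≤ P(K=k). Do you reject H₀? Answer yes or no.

reject H₀: no

Exact binomial: n=16, k=13, p₀=3/5=0.6000
P(X=j) = C(n,j)·p₀^j·(1−p₀)^(n−j); p = Σ P(X=j) over j with P(X=j) ≤ P(X=13)
p-value (two-sided) = 0.12347
At α=0.05: p ≥ α → fail to reject H₀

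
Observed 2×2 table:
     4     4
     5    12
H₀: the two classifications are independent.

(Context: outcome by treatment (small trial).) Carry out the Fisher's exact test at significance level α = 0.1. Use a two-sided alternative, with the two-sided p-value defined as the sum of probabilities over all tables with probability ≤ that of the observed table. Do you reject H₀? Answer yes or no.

Margins: r₁=8, r₂=17, c₁=9, c₂=16, n=25
p_obs = C(8,4)·C(17,5)/C(25,9); sum pmf over tables with pmf ≤ p_obs
p-value (two-sided) = 0.39422
At α=0.1: p ≥ α → fail to reject H₀

reject H₀: no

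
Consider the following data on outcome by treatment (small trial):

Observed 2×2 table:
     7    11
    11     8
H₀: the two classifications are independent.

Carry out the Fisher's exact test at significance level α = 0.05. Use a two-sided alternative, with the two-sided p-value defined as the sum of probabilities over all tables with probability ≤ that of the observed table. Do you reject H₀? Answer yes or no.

Margins: r₁=18, r₂=19, c₁=18, c₂=19, n=37
p_obs = C(18,7)·C(19,11)/C(37,18); sum pmf over tables with pmf ≤ p_obs
p-value (two-sided) = 0.32998
At α=0.05: p ≥ α → fail to reject H₀

reject H₀: no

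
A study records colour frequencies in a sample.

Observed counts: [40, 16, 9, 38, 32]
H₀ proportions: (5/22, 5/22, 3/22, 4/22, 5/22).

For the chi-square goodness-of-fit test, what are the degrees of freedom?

degrees of freedom = 4

df = k − 1 = 5 − 1 = 4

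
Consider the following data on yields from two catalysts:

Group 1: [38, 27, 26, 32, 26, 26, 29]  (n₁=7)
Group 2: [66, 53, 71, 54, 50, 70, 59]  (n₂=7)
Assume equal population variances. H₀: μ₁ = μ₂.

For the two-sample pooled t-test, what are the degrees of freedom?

degrees of freedom = 12

df = n₁ + n₂ − 2 = 7 + 7 − 2 = 12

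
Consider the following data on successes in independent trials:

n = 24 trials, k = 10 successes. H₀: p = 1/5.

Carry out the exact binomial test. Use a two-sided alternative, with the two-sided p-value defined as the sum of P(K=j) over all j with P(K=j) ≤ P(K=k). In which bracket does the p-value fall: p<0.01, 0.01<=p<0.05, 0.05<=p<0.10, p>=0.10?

Exact binomial: n=24, k=10, p₀=1/5=0.2000
P(X=j) = C(n,j)·p₀^j·(1−p₀)^(n−j); p = Σ P(X=j) over j with P(X=j) ≤ P(X=10)
p-value (two-sided) = 0.01734
→ bracket: 0.01<=p<0.05

p-value bracket: 0.01<=p<0.05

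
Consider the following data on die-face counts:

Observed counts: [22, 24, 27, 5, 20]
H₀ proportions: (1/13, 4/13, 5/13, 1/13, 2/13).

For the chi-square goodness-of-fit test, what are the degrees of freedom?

degrees of freedom = 4

df = k − 1 = 5 − 1 = 4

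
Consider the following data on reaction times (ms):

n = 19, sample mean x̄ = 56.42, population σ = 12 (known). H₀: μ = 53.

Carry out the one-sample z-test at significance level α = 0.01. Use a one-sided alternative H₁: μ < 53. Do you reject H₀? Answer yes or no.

SE = σ/√n = 12/√19 = 2.7530
z = (x̄−μ₀)/SE = (56.42−53)/2.7530 = 1.2423
p-value (one-sided, H₁ less) = 0.89293
At α=0.01: p ≥ α → fail to reject H₀

reject H₀: no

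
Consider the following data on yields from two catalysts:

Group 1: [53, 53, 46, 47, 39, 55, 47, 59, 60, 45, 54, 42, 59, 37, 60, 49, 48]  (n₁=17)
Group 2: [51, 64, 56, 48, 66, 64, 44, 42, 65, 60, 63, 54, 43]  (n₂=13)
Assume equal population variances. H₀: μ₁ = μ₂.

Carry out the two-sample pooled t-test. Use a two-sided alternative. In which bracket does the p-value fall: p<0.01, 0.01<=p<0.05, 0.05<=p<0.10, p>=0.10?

x̄₁=50.176, s₁=7.239, n₁=17
x̄₂=55.385, s₂=8.996, n₂=13
s_p² = [16·7.239² + 12·8.996²]/28 = 64.6267
SE = √(s_p²·(1/17+1/13)) = 2.9619
t = (50.176−55.385)/2.9619 = -1.7584
df = 28
p-value (two-sided) = 0.08961
→ bracket: 0.05<=p<0.10

p-value bracket: 0.05<=p<0.10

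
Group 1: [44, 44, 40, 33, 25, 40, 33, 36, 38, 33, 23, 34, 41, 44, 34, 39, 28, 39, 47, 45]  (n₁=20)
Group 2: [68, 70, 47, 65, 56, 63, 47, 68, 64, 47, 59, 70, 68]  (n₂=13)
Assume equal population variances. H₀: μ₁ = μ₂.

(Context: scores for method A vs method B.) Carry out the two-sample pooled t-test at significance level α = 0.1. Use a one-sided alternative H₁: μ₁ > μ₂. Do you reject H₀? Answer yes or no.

reject H₀: no

x̄₁=37.000, s₁=6.657, n₁=20
x̄₂=60.923, s₂=8.921, n₂=13
s_p² = [19·6.657² + 12·8.921²]/31 = 57.9653
SE = √(s_p²·(1/20+1/13)) = 2.7124
t = (37.000−60.923)/2.7124 = -8.8199
df = 31
p-value (one-sided, H₁ greater) = 1.00000
At α=0.1: p ≥ α → fail to reject H₀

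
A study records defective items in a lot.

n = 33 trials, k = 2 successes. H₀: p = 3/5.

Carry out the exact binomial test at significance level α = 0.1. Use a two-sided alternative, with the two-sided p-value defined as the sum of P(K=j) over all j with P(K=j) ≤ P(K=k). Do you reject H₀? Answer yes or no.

Exact binomial: n=33, k=2, p₀=3/5=0.6000
P(X=j) = C(n,j)·p₀^j·(1−p₀)^(n−j); p = Σ P(X=j) over j with P(X=j) ≤ P(X=2)
p-value (two-sided) = 0.00000
At α=0.1: p < α → reject H₀

reject H₀: yes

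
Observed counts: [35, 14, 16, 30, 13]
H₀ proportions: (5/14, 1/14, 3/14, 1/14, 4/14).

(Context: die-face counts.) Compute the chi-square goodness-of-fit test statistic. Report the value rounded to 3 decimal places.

test statistic = 82.372

n = 108; E_i = n·p_i = [38.57, 7.71, 23.14, 7.71, 30.86]
χ² = (35−38.57)²/38.57 + (14−7.71)²/7.71 + (16−23.14)²/23.14 + (30−7.71)²/7.71 + (13−30.86)²/30.86 = 82.3719
df = 4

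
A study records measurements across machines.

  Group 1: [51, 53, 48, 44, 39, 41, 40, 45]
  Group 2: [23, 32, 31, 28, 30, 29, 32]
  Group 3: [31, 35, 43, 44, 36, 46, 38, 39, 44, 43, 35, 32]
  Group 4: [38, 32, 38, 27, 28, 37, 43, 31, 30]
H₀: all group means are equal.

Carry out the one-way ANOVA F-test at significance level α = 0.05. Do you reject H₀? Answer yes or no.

reject H₀: yes

Group means [45.12, 29.29, 38.83, 33.78], grand mean 37.111
SSB = Σnᵢ(x̄ᵢ−x̄)² = 1078.030; SSW = ΣΣ(x−x̄ᵢ)² = 767.526
MSB = 1078.030/3 = 359.3433; MSW = 767.526/32 = 23.9852
F = MSB/MSW = 14.9819
df = (3, 32)
p-value (upper-tail) = 0.00000
At α=0.05: p < α → reject H₀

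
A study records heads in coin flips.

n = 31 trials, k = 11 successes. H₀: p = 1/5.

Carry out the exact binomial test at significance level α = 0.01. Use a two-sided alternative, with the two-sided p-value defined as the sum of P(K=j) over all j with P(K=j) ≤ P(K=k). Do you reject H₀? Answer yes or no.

reject H₀: no

Exact binomial: n=31, k=11, p₀=1/5=0.2000
P(X=j) = C(n,j)·p₀^j·(1−p₀)^(n−j); p = Σ P(X=j) over j with P(X=j) ≤ P(X=11)
p-value (two-sided) = 0.04138
At α=0.01: p ≥ α → fail to reject H₀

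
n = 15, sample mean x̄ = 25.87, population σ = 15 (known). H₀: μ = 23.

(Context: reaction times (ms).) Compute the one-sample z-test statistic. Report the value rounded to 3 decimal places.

SE = σ/√n = 15/√15 = 3.8730
z = (x̄−μ₀)/SE = (25.87−23)/3.8730 = 0.7410

test statistic = 0.741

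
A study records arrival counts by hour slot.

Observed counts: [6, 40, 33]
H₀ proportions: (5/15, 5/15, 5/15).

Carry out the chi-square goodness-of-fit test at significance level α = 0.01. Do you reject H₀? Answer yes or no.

reject H₀: yes

n = 79; E_i = n·p_i = [26.33, 26.33, 26.33]
χ² = (6−26.33)²/26.33 + (40−26.33)²/26.33 + (33−26.33)²/26.33 = 24.4810
df = 2
p-value (upper-tail) = 0.00000
At α=0.01: p < α → reject H₀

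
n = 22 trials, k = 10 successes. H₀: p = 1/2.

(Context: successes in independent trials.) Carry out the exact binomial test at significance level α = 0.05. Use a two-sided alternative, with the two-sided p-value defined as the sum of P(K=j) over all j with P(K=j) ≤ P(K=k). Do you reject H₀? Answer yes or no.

Exact binomial: n=22, k=10, p₀=1/2=0.5000
P(X=j) = C(n,j)·p₀^j·(1−p₀)^(n−j); p = Σ P(X=j) over j with P(X=j) ≤ P(X=10)
p-value (two-sided) = 0.83181
At α=0.05: p ≥ α → fail to reject H₀

reject H₀: no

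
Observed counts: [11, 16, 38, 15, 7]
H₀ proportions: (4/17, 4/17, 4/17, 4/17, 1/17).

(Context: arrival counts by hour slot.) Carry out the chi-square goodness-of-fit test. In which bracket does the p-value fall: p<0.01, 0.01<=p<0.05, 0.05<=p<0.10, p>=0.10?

p-value bracket: p<0.01

n = 87; E_i = n·p_i = [20.47, 20.47, 20.47, 20.47, 5.12]
χ² = (11−20.47)²/20.47 + (16−20.47)²/20.47 + (38−20.47)²/20.47 + (15−20.47)²/20.47 + (7−5.12)²/5.12 = 22.5230
df = 4
p-value (upper-tail) = 0.00016
→ bracket: p<0.01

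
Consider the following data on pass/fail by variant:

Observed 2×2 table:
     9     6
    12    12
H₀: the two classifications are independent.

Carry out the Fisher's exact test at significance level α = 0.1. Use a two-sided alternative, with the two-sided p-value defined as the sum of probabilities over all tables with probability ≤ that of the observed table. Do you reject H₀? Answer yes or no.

reject H₀: no

Margins: r₁=15, r₂=24, c₁=21, c₂=18, n=39
p_obs = C(15,9)·C(24,12)/C(39,21); sum pmf over tables with pmf ≤ p_obs
p-value (two-sided) = 0.74242
At α=0.1: p ≥ α → fail to reject H₀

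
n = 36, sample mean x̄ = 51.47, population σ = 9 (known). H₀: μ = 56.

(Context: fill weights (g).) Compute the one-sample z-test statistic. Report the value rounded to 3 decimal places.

test statistic = -3.020

SE = σ/√n = 9/√36 = 1.5000
z = (x̄−μ₀)/SE = (51.47−56)/1.5000 = -3.0200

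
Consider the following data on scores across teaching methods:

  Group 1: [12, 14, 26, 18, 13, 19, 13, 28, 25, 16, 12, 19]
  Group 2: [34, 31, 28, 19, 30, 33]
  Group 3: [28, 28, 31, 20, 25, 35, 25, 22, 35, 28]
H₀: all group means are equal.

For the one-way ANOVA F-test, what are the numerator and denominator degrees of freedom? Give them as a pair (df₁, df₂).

k = 3 groups, N = 28 total
df = (k−1, N−k) = (3−1, 28−3) = (2, 25)

degrees of freedom = [2, 25]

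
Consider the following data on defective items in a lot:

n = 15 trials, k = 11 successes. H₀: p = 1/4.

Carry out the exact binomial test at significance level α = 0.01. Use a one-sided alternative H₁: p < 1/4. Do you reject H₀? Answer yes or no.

Exact binomial: n=15, k=11, p₀=1/4=0.2500
P(X≤11) from Σ C(n,i)·p₀^i·(1−p₀)^(n−i)
p-value (one-sided, H₁ less) = 0.99999
At α=0.01: p ≥ α → fail to reject H₀

reject H₀: no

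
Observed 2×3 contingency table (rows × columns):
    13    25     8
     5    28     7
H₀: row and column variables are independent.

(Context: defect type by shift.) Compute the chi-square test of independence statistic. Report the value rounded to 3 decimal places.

Row totals [46, 40], col totals [18, 53, 15], n=86
χ² = (13−9.63)²/9.63 + (25−28.35)²/28.35 + (8−8.02)²/8.02 + (5−8.37)²/8.37 + (28−24.65)²/24.65 + (7−6.98)²/6.98 = 3.3899
df = 2

test statistic = 3.390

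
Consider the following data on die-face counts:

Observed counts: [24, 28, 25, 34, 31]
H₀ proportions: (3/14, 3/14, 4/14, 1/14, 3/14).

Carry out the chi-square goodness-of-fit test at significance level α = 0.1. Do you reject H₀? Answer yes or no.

reject H₀: yes

n = 142; E_i = n·p_i = [30.43, 30.43, 40.57, 10.14, 30.43]
χ² = (24−30.43)²/30.43 + (28−30.43)²/30.43 + (25−40.57)²/40.57 + (34−10.14)²/10.14 + (31−30.43)²/30.43 = 63.6538
df = 4
p-value (upper-tail) = 0.00000
At α=0.1: p < α → reject H₀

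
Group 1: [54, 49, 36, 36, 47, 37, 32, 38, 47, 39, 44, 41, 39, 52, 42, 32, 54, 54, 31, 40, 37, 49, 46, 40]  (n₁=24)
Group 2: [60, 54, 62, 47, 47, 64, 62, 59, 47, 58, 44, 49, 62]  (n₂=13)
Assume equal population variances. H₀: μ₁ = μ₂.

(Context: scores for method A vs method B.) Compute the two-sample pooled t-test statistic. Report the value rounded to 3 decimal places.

test statistic = -5.113

x̄₁=42.333, s₁=7.173, n₁=24
x̄₂=55.000, s₂=7.234, n₂=13
s_p² = [23·7.173² + 12·7.234²]/35 = 51.7524
SE = √(s_p²·(1/24+1/13)) = 2.4774
t = (42.333−55.000)/2.4774 = -5.1130
df = 35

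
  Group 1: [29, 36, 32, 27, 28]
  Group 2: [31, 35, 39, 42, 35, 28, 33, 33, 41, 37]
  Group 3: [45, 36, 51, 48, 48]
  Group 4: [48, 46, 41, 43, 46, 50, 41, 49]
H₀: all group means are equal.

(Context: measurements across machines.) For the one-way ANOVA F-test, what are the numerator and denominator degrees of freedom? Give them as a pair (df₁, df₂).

degrees of freedom = [3, 24]

k = 4 groups, N = 28 total
df = (k−1, N−k) = (4−1, 28−4) = (3, 24)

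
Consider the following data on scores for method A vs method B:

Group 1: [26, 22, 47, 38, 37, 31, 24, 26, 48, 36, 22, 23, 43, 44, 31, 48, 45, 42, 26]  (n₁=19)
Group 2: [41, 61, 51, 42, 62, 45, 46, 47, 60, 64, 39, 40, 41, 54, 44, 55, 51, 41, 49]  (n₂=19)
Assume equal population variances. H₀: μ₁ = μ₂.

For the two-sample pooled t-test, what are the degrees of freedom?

degrees of freedom = 36

df = n₁ + n₂ − 2 = 19 + 19 − 2 = 36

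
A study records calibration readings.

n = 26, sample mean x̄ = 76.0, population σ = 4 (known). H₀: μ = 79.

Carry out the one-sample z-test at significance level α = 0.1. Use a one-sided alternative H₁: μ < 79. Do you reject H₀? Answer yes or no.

SE = σ/√n = 4/√26 = 0.7845
z = (x̄−μ₀)/SE = (76.0−79)/0.7845 = -3.8243
p-value (one-sided, H₁ less) = 0.00007
At α=0.1: p < α → reject H₀

reject H₀: yes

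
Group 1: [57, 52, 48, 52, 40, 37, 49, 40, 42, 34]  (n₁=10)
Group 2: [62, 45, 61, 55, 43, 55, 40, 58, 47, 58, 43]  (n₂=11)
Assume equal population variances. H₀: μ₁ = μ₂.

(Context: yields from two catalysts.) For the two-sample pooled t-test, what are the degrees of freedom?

degrees of freedom = 19

df = n₁ + n₂ − 2 = 10 + 11 − 2 = 19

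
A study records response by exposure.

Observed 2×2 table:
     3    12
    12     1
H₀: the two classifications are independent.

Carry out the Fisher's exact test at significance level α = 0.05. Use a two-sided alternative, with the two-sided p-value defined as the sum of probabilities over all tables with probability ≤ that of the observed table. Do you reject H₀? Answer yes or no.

Margins: r₁=15, r₂=13, c₁=15, c₂=13, n=28
p_obs = C(15,3)·C(13,12)/C(28,15); sum pmf over tables with pmf ≤ p_obs
p-value (two-sided) = 0.00017
At α=0.05: p < α → reject H₀

reject H₀: yes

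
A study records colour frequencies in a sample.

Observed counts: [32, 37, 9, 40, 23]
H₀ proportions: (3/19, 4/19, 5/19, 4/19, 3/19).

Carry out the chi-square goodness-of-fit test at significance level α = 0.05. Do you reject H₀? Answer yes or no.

reject H₀: yes

n = 141; E_i = n·p_i = [22.26, 29.68, 37.11, 29.68, 22.26]
χ² = (32−22.26)²/22.26 + (37−29.68)²/29.68 + (9−37.11)²/37.11 + (40−29.68)²/29.68 + (23−22.26)²/22.26 = 30.9590
df = 4
p-value (upper-tail) = 0.00000
At α=0.05: p < α → reject H₀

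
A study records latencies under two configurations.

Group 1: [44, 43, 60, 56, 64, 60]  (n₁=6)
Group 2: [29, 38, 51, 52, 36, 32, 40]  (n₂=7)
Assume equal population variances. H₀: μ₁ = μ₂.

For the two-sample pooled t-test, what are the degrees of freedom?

df = n₁ + n₂ − 2 = 6 + 7 − 2 = 11

degrees of freedom = 11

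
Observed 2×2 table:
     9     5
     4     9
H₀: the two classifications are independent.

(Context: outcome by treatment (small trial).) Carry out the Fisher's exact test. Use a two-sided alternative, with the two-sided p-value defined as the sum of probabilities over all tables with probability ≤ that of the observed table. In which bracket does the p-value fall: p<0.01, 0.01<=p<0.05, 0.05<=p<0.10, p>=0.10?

Margins: r₁=14, r₂=13, c₁=13, c₂=14, n=27
p_obs = C(14,9)·C(13,4)/C(27,13); sum pmf over tables with pmf ≤ p_obs
p-value (two-sided) = 0.12835
→ bracket: p>=0.10

p-value bracket: p>=0.10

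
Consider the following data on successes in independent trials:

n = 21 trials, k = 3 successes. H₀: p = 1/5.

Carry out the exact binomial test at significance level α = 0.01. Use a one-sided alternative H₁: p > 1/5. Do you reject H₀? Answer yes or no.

Exact binomial: n=21, k=3, p₀=1/5=0.2000
P(X≥3) from Σ C(n,i)·p₀^i·(1−p₀)^(n−i)
p-value (one-sided, H₁ greater) = 0.82130
At α=0.01: p ≥ α → fail to reject H₀

reject H₀: no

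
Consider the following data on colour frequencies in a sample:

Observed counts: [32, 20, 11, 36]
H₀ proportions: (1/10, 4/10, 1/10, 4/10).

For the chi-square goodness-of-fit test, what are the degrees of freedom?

degrees of freedom = 3

df = k − 1 = 4 − 1 = 3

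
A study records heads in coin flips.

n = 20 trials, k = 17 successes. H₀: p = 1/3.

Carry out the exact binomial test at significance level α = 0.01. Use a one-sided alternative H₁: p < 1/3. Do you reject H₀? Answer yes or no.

reject H₀: no

Exact binomial: n=20, k=17, p₀=1/3=0.3333
P(X≤17) from Σ C(n,i)·p₀^i·(1−p₀)^(n−i)
p-value (one-sided, H₁ less) = 1.00000
At α=0.01: p ≥ α → fail to reject H₀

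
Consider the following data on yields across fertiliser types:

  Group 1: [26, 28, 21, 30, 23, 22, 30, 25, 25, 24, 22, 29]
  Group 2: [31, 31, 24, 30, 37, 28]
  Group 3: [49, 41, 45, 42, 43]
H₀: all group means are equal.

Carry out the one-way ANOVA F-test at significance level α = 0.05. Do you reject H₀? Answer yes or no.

reject H₀: yes

Group means [25.42, 30.17, 44.00], grand mean 30.696
SSB = Σnᵢ(x̄ᵢ−x̄)² = 1221.120; SSW = ΣΣ(x−x̄ᵢ)² = 243.750
MSB = 1221.120/2 = 610.5598; MSW = 243.750/20 = 12.1875
F = MSB/MSW = 50.0972
df = (2, 20)
p-value (upper-tail) = 0.00000
At α=0.05: p < α → reject H₀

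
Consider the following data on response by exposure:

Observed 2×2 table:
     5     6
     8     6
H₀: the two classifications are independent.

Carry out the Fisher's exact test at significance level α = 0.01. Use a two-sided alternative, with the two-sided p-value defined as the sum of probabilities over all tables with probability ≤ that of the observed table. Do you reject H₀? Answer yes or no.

Margins: r₁=11, r₂=14, c₁=13, c₂=12, n=25
p_obs = C(11,5)·C(14,8)/C(25,13); sum pmf over tables with pmf ≤ p_obs
p-value (two-sided) = 0.69510
At α=0.01: p ≥ α → fail to reject H₀

reject H₀: no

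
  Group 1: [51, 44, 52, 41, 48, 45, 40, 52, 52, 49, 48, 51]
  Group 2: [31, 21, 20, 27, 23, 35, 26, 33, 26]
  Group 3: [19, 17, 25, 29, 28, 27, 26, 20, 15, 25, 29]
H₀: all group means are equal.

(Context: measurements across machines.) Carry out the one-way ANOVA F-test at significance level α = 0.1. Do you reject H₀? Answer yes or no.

reject H₀: yes

Group means [47.75, 26.89, 23.64], grand mean 33.594
SSB = Σnᵢ(x̄ᵢ−x̄)² = 3900.034; SSW = ΣΣ(x−x̄ᵢ)² = 673.684
MSB = 3900.034/2 = 1950.0172; MSW = 673.684/29 = 23.2305
F = MSB/MSW = 83.9421
df = (2, 29)
p-value (upper-tail) = 0.00000
At α=0.1: p < α → reject H₀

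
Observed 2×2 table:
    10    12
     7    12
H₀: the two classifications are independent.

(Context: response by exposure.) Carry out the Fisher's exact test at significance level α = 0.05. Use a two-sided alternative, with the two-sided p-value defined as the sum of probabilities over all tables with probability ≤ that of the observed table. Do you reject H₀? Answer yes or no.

Margins: r₁=22, r₂=19, c₁=17, c₂=24, n=41
p_obs = C(22,10)·C(19,7)/C(41,17); sum pmf over tables with pmf ≤ p_obs
p-value (two-sided) = 0.75198
At α=0.05: p ≥ α → fail to reject H₀

reject H₀: no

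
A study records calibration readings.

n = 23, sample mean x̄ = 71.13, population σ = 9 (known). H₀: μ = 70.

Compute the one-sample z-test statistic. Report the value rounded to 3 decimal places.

SE = σ/√n = 9/√23 = 1.8766
z = (x̄−μ₀)/SE = (71.13−70)/1.8766 = 0.6021

test statistic = 0.602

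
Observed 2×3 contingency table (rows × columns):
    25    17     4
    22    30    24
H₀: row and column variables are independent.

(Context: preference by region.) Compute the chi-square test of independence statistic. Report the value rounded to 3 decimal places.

Row totals [46, 76], col totals [47, 47, 28], n=122
χ² = (25−17.72)²/17.72 + (17−17.72)²/17.72 + (4−10.56)²/10.56 + (22−29.28)²/29.28 + (30−29.28)²/29.28 + (24−17.44)²/17.44 = 11.3843
df = 2

test statistic = 11.384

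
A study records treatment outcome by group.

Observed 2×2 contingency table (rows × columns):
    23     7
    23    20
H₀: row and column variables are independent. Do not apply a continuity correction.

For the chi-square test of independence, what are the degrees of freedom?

df = (r−1)(c−1) = (2−1)·(2−1) = 1

degrees of freedom = 1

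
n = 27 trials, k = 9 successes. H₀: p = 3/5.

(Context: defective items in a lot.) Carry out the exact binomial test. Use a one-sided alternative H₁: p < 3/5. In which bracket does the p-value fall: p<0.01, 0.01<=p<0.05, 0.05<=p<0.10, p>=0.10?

p-value bracket: p<0.01

Exact binomial: n=27, k=9, p₀=3/5=0.6000
P(X≤9) from Σ C(n,i)·p₀^i·(1−p₀)^(n−i)
p-value (one-sided, H₁ less) = 0.00462
→ bracket: p<0.01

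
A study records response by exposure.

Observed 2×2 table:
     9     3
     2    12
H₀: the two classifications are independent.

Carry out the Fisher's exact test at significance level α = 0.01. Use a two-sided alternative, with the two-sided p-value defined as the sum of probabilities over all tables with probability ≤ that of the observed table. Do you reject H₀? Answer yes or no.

reject H₀: yes

Margins: r₁=12, r₂=14, c₁=11, c₂=15, n=26
p_obs = C(12,9)·C(14,2)/C(26,11); sum pmf over tables with pmf ≤ p_obs
p-value (two-sided) = 0.00431
At α=0.01: p < α → reject H₀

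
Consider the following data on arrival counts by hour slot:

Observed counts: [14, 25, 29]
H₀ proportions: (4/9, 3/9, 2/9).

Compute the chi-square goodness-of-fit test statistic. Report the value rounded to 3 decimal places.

test statistic = 21.713

n = 68; E_i = n·p_i = [30.22, 22.67, 15.11]
χ² = (14−30.22)²/30.22 + (25−22.67)²/22.67 + (29−15.11)²/15.11 = 21.7132
df = 2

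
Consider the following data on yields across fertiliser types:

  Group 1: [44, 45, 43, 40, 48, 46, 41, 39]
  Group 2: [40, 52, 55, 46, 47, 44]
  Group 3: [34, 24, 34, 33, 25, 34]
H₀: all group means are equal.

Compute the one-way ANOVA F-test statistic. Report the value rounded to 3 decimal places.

Group means [43.25, 47.33, 30.67], grand mean 40.700
SSB = Σnᵢ(x̄ᵢ−x̄)² = 920.033; SSW = ΣΣ(x−x̄ᵢ)² = 330.167
MSB = 920.033/2 = 460.0167; MSW = 330.167/17 = 19.4216
F = MSB/MSW = 23.6859
df = (2, 17)

test statistic = 23.686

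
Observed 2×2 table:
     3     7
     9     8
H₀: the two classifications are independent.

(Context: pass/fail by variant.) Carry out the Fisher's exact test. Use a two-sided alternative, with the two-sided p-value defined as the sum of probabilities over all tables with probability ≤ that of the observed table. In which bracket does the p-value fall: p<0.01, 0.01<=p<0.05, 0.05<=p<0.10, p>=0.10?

p-value bracket: p>=0.10

Margins: r₁=10, r₂=17, c₁=12, c₂=15, n=27
p_obs = C(10,3)·C(17,9)/C(27,12); sum pmf over tables with pmf ≤ p_obs
p-value (two-sided) = 0.42441
→ bracket: p>=0.10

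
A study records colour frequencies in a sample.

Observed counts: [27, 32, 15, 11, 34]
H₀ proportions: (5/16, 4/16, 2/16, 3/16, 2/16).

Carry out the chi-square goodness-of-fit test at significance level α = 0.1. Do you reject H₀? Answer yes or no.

n = 119; E_i = n·p_i = [37.19, 29.75, 14.88, 22.31, 14.88]
χ² = (27−37.19)²/37.19 + (32−29.75)²/29.75 + (15−14.88)²/14.88 + (11−22.31)²/22.31 + (34−14.88)²/14.88 = 33.2868
df = 4
p-value (upper-tail) = 0.00000
At α=0.1: p < α → reject H₀

reject H₀: yes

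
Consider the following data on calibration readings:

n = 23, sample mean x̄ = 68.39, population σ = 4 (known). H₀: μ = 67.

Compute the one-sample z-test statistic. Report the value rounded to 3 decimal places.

SE = σ/√n = 4/√23 = 0.8341
z = (x̄−μ₀)/SE = (68.39−67)/0.8341 = 1.6666

test statistic = 1.667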